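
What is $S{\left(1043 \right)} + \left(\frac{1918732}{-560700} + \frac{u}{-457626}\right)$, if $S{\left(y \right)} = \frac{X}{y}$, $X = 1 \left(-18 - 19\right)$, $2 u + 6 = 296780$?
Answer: $- \frac{12048695008739}{3186003652650} \approx -3.7818$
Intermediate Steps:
$u = 148387$ ($u = -3 + \frac{1}{2} \cdot 296780 = -3 + 148390 = 148387$)
$X = -37$ ($X = 1 \left(-37\right) = -37$)
$S{\left(y \right)} = - \frac{37}{y}$
$S{\left(1043 \right)} + \left(\frac{1918732}{-560700} + \frac{u}{-457626}\right) = - \frac{37}{1043} + \left(\frac{1918732}{-560700} + \frac{148387}{-457626}\right) = \left(-37\right) \frac{1}{1043} + \left(1918732 \left(- \frac{1}{560700}\right) + 148387 \left(- \frac{1}{457626}\right)\right) = - \frac{37}{1043} - \frac{80105186761}{21382574850} = - \frac{12048695008739}{3186003652650}$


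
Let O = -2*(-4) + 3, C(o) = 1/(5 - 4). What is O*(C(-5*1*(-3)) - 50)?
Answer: -539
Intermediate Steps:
C(o) = 1 (C(o) = 1/1 = 1)
O = 11 (O = 8 + 3 = 11)
O*(C(-5*1*(-3)) - 50) = 11*(1 - 50) = 11*(-49) = -539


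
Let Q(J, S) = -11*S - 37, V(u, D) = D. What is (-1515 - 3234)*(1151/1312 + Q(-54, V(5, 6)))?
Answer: 636294765/1312 ≈ 4.8498e+5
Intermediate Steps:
Q(J, S) = -37 - 11*S
(-1515 - 3234)*(1151/1312 + Q(-54, V(5, 6))) = (-1515 - 3234)*(1151/1312 + (-37 - 11*6)) = -4749*(1151*(1/1312) + (-37 - 66)) = -4749*(1151/1312 - 103) = -4749*(-133985/1312) = 636294765/1312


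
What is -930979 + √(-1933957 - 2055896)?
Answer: -930979 + 3*I*√443317 ≈ -9.3098e+5 + 1997.5*I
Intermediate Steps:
-930979 + √(-1933957 - 2055896) = -930979 + √(-3989853) = -930979 + 3*I*√443317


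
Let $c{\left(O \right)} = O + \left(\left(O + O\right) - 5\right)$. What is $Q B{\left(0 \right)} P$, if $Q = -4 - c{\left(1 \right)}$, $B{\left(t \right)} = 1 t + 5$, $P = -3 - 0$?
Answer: $30$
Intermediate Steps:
$P = -3$ ($P = -3 + 0 = -3$)
$c{\left(O \right)} = -5 + 3 O$ ($c{\left(O \right)} = O + \left(2 O - 5\right) = O + \left(-5 + 2 O\right) = -5 + 3 O$)
$B{\left(t \right)} = 5 + t$ ($B{\left(t \right)} = t + 5 = 5 + t$)
$Q = -2$ ($Q = -4 - \left(-5 + 3 \cdot 1\right) = -4 - \left(-5 + 3\right) = -4 - -2 = -4 + 2 = -2$)
$Q B{\left(0 \right)} P = - 2 \left(5 + 0\right) \left(-3\right) = \left(-2\right) 5 \left(-3\right) = \left(-10\right) \left(-3\right) = 30$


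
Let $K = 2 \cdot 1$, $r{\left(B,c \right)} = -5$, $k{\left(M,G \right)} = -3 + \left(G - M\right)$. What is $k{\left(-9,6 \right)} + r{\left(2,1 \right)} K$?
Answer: $2$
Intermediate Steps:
$k{\left(M,G \right)} = -3 + G - M$
$K = 2$
$k{\left(-9,6 \right)} + r{\left(2,1 \right)} K = \left(-3 + 6 - -9\right) - 10 = \left(-3 + 6 + 9\right) - 10 = 12 - 10 = 2$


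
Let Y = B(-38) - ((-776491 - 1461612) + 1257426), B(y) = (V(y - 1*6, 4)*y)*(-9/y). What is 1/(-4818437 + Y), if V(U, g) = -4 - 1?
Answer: -1/3837715 ≈ -2.6057e-7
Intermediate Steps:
V(U, g) = -5
B(y) = 45 (B(y) = (-5*y)*(-9/y) = 45)
Y = 980722 (Y = 45 - ((-776491 - 1461612) + 1257426) = 45 - (-2238103 + 1257426) = 45 - 1*(-980677) = 45 + 980677 = 980722)
1/(-4818437 + Y) = 1/(-4818437 + 980722) = 1/(-3837715) = -1/3837715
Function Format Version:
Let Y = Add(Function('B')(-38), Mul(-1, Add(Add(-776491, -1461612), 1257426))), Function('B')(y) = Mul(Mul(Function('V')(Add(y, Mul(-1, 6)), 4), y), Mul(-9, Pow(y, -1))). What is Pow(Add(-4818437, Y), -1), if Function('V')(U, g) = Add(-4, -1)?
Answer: Rational(-1, 3837715) ≈ -2.6057e-7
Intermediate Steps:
Function('V')(U, g) = -5
Function('B')(y) = 45 (Function('B')(y) = Mul(Mul(-5, y), Mul(-9, Pow(y, -1))) = 45)
Y = 980722 (Y = Add(45, Mul(-1, Add(Add(-776491, -1461612), 1257426))) = Add(45, Mul(-1, Add(-2238103, 1257426))) = Add(45, Mul(-1, -980677)) = Add(45, 980677) = 980722)
Pow(Add(-4818437, Y), -1) = Pow(Add(-4818437, 980722), -1) = Pow(-3837715, -1) = Rational(-1, 3837715)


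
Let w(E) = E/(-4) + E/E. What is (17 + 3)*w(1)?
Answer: 15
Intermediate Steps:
w(E) = 1 - E/4 (w(E) = E*(-¼) + 1 = -E/4 + 1 = 1 - E/4)
(17 + 3)*w(1) = (17 + 3)*(1 - ¼*1) = 20*(1 - ¼) = 20*(¾) = 15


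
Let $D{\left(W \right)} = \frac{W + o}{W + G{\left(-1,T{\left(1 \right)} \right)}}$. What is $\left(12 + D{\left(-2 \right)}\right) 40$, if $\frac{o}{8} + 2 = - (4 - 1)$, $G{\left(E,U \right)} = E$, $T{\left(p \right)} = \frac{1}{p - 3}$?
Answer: $1040$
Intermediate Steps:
$T{\left(p \right)} = \frac{1}{-3 + p}$
$o = -40$ ($o = -16 + 8 \left(- (4 - 1)\right) = -16 + 8 \left(\left(-1\right) 3\right) = -16 + 8 \left(-3\right) = -16 - 24 = -40$)
$D{\left(W \right)} = \frac{-40 + W}{-1 + W}$ ($D{\left(W \right)} = \frac{W - 40}{W - 1} = \frac{-40 + W}{-1 + W}$)
$\left(12 + D{\left(-2 \right)}\right) 40 = \left(12 + \frac{-40 - 2}{-1 - 2}\right) 40 = \left(12 + \frac{1}{-3} \left(-42\right)\right) 40 = \left(12 - -14\right) 40 = \left(12 + 14\right) 40 = 26 \cdot 40 = 1040$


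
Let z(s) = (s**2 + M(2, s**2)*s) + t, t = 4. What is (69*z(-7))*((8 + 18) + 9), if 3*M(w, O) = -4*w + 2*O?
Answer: -379155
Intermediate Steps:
M(w, O) = -4*w/3 + 2*O/3 (M(w, O) = (-4*w + 2*O)/3 = -4*w/3 + 2*O/3)
z(s) = 4 + s**2 + s*(-8/3 + 2*s**2/3) (z(s) = (s**2 + (-4/3*2 + 2*s**2/3)*s) + 4 = (s**2 + (-8/3 + 2*s**2/3)*s) + 4 = (s**2 + s*(-8/3 + 2*s**2/3)) + 4 = 4 + s**2 + s*(-8/3 + 2*s**2/3))
(69*z(-7))*((8 + 18) + 9) = (69*(4 + (-7)**2 + (2/3)*(-7)*(-4 + (-7)**2)))*((8 + 18) + 9) = (69*(4 + 49 + (2/3)*(-7)*(-4 + 49)))*(26 + 9) = (69*(4 + 49 + (2/3)*(-7)*45))*35 = (69*(4 + 49 - 210))*35 = (69*(-157))*35 = -10833*35 = -379155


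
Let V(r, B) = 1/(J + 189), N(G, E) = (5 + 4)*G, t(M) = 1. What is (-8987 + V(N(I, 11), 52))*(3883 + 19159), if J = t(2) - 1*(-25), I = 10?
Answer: -44521844568/215 ≈ -2.0708e+8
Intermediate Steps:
J = 26 (J = 1 - 1*(-25) = 1 + 25 = 26)
N(G, E) = 9*G
V(r, B) = 1/215 (V(r, B) = 1/(26 + 189) = 1/215)
(-8987 + V(N(I, 11), 52))*(3883 + 19159) = (-8987 + 1/215)*(3883 + 19159) = -1932204/215*23042 = -44521844568/215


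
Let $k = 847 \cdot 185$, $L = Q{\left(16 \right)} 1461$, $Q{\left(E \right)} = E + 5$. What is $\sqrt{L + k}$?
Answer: $28 \sqrt{239} \approx 432.87$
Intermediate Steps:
$Q{\left(E \right)} = 5 + E$
$L = 30681$ ($L = \left(5 + 16\right) 1461 = 21 \cdot 1461 = 30681$)
$k = 156695$
$\sqrt{L + k} = \sqrt{30681 + 156695} = \sqrt{187376} = 28 \sqrt{239}$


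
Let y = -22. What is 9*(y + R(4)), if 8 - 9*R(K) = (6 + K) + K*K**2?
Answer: -264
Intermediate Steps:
R(K) = 2/9 - K/9 - K**3/9 (R(K) = 8/9 - ((6 + K) + K*K**2)/9 = 8/9 - ((6 + K) + K**3)/9 = 8/9 - (6 + K + K**3)/9 = 8/9 + (-2/3 - K/9 - K**3/9) = 2/9 - K/9 - K**3/9)
9*(y + R(4)) = 9*(-22 + (2/9 - 1/9*4 - 1/9*4**3)) = 9*(-22 + (2/9 - 4/9 - 1/9*64)) = 9*(-22 + (2/9 - 4/9 - 64/9)) = 9*(-22 - 22/3) = 9*(-88/3) = -264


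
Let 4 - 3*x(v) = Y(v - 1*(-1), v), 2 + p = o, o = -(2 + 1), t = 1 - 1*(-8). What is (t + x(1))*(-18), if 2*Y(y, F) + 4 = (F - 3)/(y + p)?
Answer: -196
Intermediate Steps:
t = 9 (t = 1 + 8 = 9)
o = -3 (o = -1*3 = -3)
p = -5 (p = -2 - 3 = -5)
Y(y, F) = -2 + (-3 + F)/(2*(-5 + y)) (Y(y, F) = -2 + ((F - 3)/(y - 5))/2 = -2 + ((-3 + F)/(-5 + y))/2 = -2 + (-3 + F)/(2*(-5 + y)))
x(v) = 4/3 - (13 - 3*v)/(6*(-4 + v)) (x(v) = 4/3 - (17 + v - 4*(v - 1*(-1)))/(6*(-5 + (v - 1*(-1)))) = 4/3 - (17 + v - 4*(v + 1))/(6*(-5 + (v + 1))) = 4/3 - (17 + v - 4*(1 + v))/(6*(-5 + (1 + v))) = 4/3 - (17 + v + (-4 - 4*v))/(6*(-4 + v)) = 4/3 - (13 - 3*v)/(6*(-4 + v)))
(t + x(1))*(-18) = (9 + (-45 + 11*1)/(6*(-4 + 1)))*(-18) = (9 + (1/6)*(-45 + 11)/(-3))*(-18) = (9 + (1/6)*(-1/3)*(-34))*(-18) = (9 + 17/9)*(-18) = (98/9)*(-18) = -196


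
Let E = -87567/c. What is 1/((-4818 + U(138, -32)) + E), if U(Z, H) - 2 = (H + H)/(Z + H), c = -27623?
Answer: -1464019/7046958389 ≈ -0.00020775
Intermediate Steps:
U(Z, H) = 2 + 2*H/(H + Z) (U(Z, H) = 2 + (H + H)/(Z + H) = 2 + (2*H)/(H + Z) = 2 + 2*H/(H + Z))
E = 87567/27623 (E = -87567/(-27623) = -87567*(-1/27623) = 87567/27623 ≈ 3.1701)
1/((-4818 + U(138, -32)) + E) = 1/((-4818 + 2*(138 + 2*(-32))/(-32 + 138)) + 87567/27623) = 1/((-4818 + 2*(138 - 64)/106) + 87567/27623) = 1/((-4818 + 2*(1/106)*74) + 87567/27623) = 1/((-4818 + 74/53) + 87567/27623) = 1/(-255280/53 + 87567/27623) = 1/(-7046958389/1464019) = -1464019/7046958389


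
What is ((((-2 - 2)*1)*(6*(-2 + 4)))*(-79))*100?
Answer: 379200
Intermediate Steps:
((((-2 - 2)*1)*(6*(-2 + 4)))*(-79))*100 = (((-4*1)*(6*2))*(-79))*100 = (-4*12*(-79))*100 = -48*(-79)*100 = 3792*100 = 379200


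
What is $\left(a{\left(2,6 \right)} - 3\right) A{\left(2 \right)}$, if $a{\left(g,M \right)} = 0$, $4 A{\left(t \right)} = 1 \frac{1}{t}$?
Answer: $- \frac{3}{8} \approx -0.375$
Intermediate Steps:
$A{\left(t \right)} = \frac{1}{4 t}$ ($A{\left(t \right)} = \frac{1 \frac{1}{t}}{4} = \frac{1}{4 t}$)
$\left(a{\left(2,6 \right)} - 3\right) A{\left(2 \right)} = \left(0 - 3\right) \frac{1}{4 \cdot 2} = - 3 \cdot \frac{1}{4} \cdot \frac{1}{2} = \left(-3\right) \frac{1}{8} = - \frac{3}{8}$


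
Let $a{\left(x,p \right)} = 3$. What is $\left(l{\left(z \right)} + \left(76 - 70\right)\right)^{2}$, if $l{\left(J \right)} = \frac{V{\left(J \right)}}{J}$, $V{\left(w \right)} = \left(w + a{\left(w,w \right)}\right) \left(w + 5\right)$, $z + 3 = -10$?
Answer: $\frac{4}{169} \approx 0.023669$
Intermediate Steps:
$z = -13$ ($z = -3 - 10 = -13$)
$V{\left(w \right)} = \left(3 + w\right) \left(5 + w\right)$ ($V{\left(w \right)} = \left(w + 3\right) \left(w + 5\right) = \left(3 + w\right) \left(5 + w\right)$)
$l{\left(J \right)} = \frac{15 + J^{2} + 8 J}{J}$
$\left(l{\left(z \right)} + \left(76 - 70\right)\right)^{2} = \left(\left(8 - 13 + \frac{15}{-13}\right) + \left(76 - 70\right)\right)^{2} = \left(\left(8 - 13 + 15 \left(- \frac{1}{13}\right)\right) + \left(76 - 70\right)\right)^{2} = \left(\left(8 - 13 - \frac{15}{13}\right) + 6\right)^{2} = \left(- \frac{80}{13} + 6\right)^{2} = \left(- \frac{2}{13}\right)^{2} = \frac{4}{169}$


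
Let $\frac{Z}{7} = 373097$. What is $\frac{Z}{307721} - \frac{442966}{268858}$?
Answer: $\frac{282930426048}{41366626309} \approx 6.8396$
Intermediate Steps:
$Z = 2611679$ ($Z = 7 \cdot 373097 = 2611679$)
$\frac{Z}{307721} - \frac{442966}{268858} = \frac{2611679}{307721} - \frac{442966}{268858} = 2611679 \cdot \frac{1}{307721} - \frac{221483}{134429} = \frac{2611679}{307721} - \frac{221483}{134429} = \frac{282930426048}{41366626309}$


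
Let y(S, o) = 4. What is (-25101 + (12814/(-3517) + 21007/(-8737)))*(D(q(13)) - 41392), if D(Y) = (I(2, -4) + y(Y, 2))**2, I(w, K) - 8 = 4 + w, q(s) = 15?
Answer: 31683555158461688/30728029 ≈ 1.0311e+9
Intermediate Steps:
I(w, K) = 12 + w (I(w, K) = 8 + (4 + w) = 12 + w)
D(Y) = 324 (D(Y) = ((12 + 2) + 4)**2 = (14 + 4)**2 = 18**2 = 324)
(-25101 + (12814/(-3517) + 21007/(-8737)))*(D(q(13)) - 41392) = (-25101 + (12814/(-3517) + 21007/(-8737)))*(324 - 41392) = (-25101 + (12814*(-1/3517) + 21007*(-1/8737)))*(-41068) = (-25101 + (-12814/3517 - 21007/8737))*(-41068) = (-25101 - 185837537/30728029)*(-41068) = -771490093466/30728029*(-41068) = 31683555158461688/30728029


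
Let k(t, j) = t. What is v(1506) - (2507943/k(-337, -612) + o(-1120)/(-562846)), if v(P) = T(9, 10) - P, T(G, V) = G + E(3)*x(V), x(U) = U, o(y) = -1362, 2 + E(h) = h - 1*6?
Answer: 559075827995/94839551 ≈ 5895.0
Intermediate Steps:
E(h) = -8 + h (E(h) = -2 + (h - 1*6) = -2 + (h - 6) = -2 + (-6 + h) = -8 + h)
T(G, V) = G - 5*V (T(G, V) = G + (-8 + 3)*V = G - 5*V)
v(P) = -41 - P (v(P) = (9 - 5*10) - P = (9 - 50) - P = -41 - P)
v(1506) - (2507943/k(-337, -612) + o(-1120)/(-562846)) = (-41 - 1*1506) - (2507943/(-337) - 1362/(-562846)) = (-41 - 1506) - (2507943*(-1/337) - 1362*(-1/562846)) = -1547 - (-2507943/337 + 681/281423) = -1547 - 1*(-705792613392/94839551) = -1547 + 705792613392/94839551 = 559075827995/94839551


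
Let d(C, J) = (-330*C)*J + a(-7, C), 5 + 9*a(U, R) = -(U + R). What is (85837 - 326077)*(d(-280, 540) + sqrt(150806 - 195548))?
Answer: -11987022567520 - 240240*I*sqrt(44742) ≈ -1.1987e+13 - 5.0816e+7*I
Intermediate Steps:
a(U, R) = -5/9 - R/9 - U/9 (a(U, R) = -5/9 + (-(U + R))/9 = -5/9 + (-(R + U))/9 = -5/9 + (-R - U)/9 = -5/9 + (-R/9 - U/9) = -5/9 - R/9 - U/9)
d(C, J) = 2/9 - C/9 - 330*C*J (d(C, J) = (-330*C)*J + (-5/9 - C/9 - 1/9*(-7)) = -330*C*J + (-5/9 - C/9 + 7/9) = -330*C*J + (2/9 - C/9) = 2/9 - C/9 - 330*C*J)
(85837 - 326077)*(d(-280, 540) + sqrt(150806 - 195548)) = (85837 - 326077)*((2/9 - 1/9*(-280) - 330*(-280)*540) + sqrt(150806 - 195548)) = -240240*((2/9 + 280/9 + 49896000) + sqrt(-44742)) = -240240*(149688094/3 + I*sqrt(44742)) = -11987022567520 - 240240*I*sqrt(44742)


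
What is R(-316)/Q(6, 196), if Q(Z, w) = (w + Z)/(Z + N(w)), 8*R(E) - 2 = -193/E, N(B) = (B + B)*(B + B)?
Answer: 63388875/255328 ≈ 248.26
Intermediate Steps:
N(B) = 4*B² (N(B) = (2*B)*(2*B) = 4*B²)
R(E) = ¼ - 193/(8*E) (R(E) = ¼ + (-193/E)/8 = ¼ - 193/(8*E))
Q(Z, w) = (Z + w)/(Z + 4*w²) (Q(Z, w) = (w + Z)/(Z + 4*w²) = (Z + w)/(Z + 4*w²))
R(-316)/Q(6, 196) = ((⅛)*(-193 + 2*(-316))/(-316))/(((6 + 196)/(6 + 4*196²))) = ((⅛)*(-1/316)*(-193 - 632))/((202/(6 + 4*38416))) = ((⅛)*(-1/316)*(-825))/((202/(6 + 153664))) = 825/(2528*((202/153670))) = 825/(2528*(((1/153670)*202))) = 825/(2528*(101/76835)) = (825/2528)*(76835/101) = 63388875/255328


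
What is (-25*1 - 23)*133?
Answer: -6384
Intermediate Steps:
(-25*1 - 23)*133 = (-25 - 23)*133 = -48*133 = -6384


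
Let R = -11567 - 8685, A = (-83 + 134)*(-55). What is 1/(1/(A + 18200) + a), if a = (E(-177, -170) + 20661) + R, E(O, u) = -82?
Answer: 15395/5034166 ≈ 0.0030581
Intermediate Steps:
A = -2805 (A = 51*(-55) = -2805)
R = -20252
a = 327 (a = (-82 + 20661) - 20252 = 20579 - 20252 = 327)
1/(1/(A + 18200) + a) = 1/(1/(-2805 + 18200) + 327) = 1/(1/15395 + 327) = 1/(5034166/15395) = 15395/5034166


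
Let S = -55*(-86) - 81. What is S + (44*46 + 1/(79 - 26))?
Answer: 353670/53 ≈ 6673.0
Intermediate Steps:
S = 4649 (S = 4730 - 81 = 4649)
S + (44*46 + 1/(79 - 26)) = 4649 + (44*46 + 1/(79 - 26)) = 4649 + (2024 + 1/53) = 4649 + 107273/53 = 353670/53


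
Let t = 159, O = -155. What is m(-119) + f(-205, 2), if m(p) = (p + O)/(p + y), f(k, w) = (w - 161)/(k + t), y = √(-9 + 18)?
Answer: 3881/667 ≈ 5.8186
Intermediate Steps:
y = 3 (y = √9 = 3)
f(k, w) = (-161 + w)/(159 + k) (f(k, w) = (w - 161)/(k + 159) = (-161 + w)/(159 + k))
m(p) = (-155 + p)/(3 + p) (m(p) = (p - 155)/(p + 3) = (-155 + p)/(3 + p))
m(-119) + f(-205, 2) = (-155 - 119)/(3 - 119) + (-161 + 2)/(159 - 205) = -274/(-116) - 159/(-46) = -1/116*(-274) - 1/46*(-159) = 137/58 + 159/46 = 3881/667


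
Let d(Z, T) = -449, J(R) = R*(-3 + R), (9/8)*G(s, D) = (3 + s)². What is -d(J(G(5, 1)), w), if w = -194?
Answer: 449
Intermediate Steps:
G(s, D) = 8*(3 + s)²/9
-d(J(G(5, 1)), w) = -1*(-449) = 449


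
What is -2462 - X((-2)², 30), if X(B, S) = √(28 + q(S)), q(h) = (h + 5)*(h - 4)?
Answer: -2462 - √938 ≈ -2492.6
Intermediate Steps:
q(h) = (-4 + h)*(5 + h) (q(h) = (5 + h)*(-4 + h) = (-4 + h)*(5 + h))
X(B, S) = √(8 + S + S²) (X(B, S) = √(28 + (-20 + S + S²)) = √(8 + S + S²))
-2462 - X((-2)², 30) = -2462 - √(8 + 30 + 30²) = -2462 - √(8 + 30 + 900) = -2462 - √938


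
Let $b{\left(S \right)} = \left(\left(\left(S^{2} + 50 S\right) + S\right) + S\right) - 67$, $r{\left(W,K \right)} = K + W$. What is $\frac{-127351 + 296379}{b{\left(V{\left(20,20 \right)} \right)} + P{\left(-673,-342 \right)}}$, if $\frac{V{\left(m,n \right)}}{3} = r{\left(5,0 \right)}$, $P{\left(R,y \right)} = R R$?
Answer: $\frac{169028}{453867} \approx 0.37242$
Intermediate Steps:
$P{\left(R,y \right)} = R^{2}$
$V{\left(m,n \right)} = 15$ ($V{\left(m,n \right)} = 3 \left(0 + 5\right) = 3 \cdot 5 = 15$)
$b{\left(S \right)} = -67 + S^{2} + 52 S$ ($b{\left(S \right)} = \left(\left(S^{2} + 51 S\right) + S\right) - 67 = \left(S^{2} + 52 S\right) - 67 = -67 + S^{2} + 52 S$)
$\frac{-127351 + 296379}{b{\left(V{\left(20,20 \right)} \right)} + P{\left(-673,-342 \right)}} = \frac{-127351 + 296379}{\left(-67 + 15^{2} + 52 \cdot 15\right) + \left(-673\right)^{2}} = \frac{169028}{\left(-67 + 225 + 780\right) + 452929} = \frac{169028}{938 + 452929} = \frac{169028}{453867}$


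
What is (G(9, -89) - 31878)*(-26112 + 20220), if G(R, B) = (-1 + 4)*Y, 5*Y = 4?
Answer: 939055176/5 ≈ 1.8781e+8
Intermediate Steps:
Y = ⅘ (Y = (⅕)*4 = ⅘ ≈ 0.80000)
G(R, B) = 12/5 (G(R, B) = (-1 + 4)*(⅘) = 3*(⅘) = 12/5)
(G(9, -89) - 31878)*(-26112 + 20220) = (12/5 - 31878)*(-26112 + 20220) = -159378/5*(-5892) = 939055176/5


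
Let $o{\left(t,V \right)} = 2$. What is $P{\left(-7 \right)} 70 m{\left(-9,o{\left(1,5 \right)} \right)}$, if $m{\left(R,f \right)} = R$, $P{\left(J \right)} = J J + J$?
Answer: $-26460$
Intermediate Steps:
$P{\left(J \right)} = J + J^{2}$ ($P{\left(J \right)} = J^{2} + J = J + J^{2}$)
$P{\left(-7 \right)} 70 m{\left(-9,o{\left(1,5 \right)} \right)} = - 7 \left(1 - 7\right) 70 \left(-9\right) = \left(-7\right) \left(-6\right) 70 \left(-9\right) = 42 \cdot 70 \left(-9\right) = 2940 \left(-9\right) = -26460$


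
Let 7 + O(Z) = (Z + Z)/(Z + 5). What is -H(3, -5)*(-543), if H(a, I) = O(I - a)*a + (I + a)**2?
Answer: -543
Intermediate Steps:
O(Z) = -7 + 2*Z/(5 + Z) (O(Z) = -7 + (Z + Z)/(Z + 5) = -7 + (2*Z)/(5 + Z) = -7 + 2*Z/(5 + Z))
H(a, I) = (I + a)**2 + 5*a*(-7 + a - I)/(5 + I - a) (H(a, I) = (5*(-7 - (I - a))/(5 + (I - a)))*a + (I + a)**2 = (5*(-7 + (a - I))/(5 + I - a))*a + (I + a)**2 = (5*(-7 + a - I)/(5 + I - a))*a + (I + a)**2 = 5*a*(-7 + a - I)/(5 + I - a) + (I + a)**2 = (I + a)**2 + 5*a*(-7 + a - I)/(5 + I - a))
-H(3, -5)*(-543) = -((-5 + 3)**2*(5 - 5 - 1*3) - 5*3*(7 - 5 - 1*3))/(5 - 5 - 1*3)*(-543) = -((-2)**2*(5 - 5 - 3) - 5*3*(7 - 5 - 3))/(5 - 5 - 3)*(-543) = -(4*(-3) - 5*3*(-1))/(-3)*(-543) = -(-1)*(-12 + 15)/3*(-543) = -(-1)*3/3*(-543) = -1*(-1)*(-543) = 1*(-543) = -543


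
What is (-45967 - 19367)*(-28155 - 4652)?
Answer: 2143412538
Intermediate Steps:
(-45967 - 19367)*(-28155 - 4652) = -65334*(-32807) = 2143412538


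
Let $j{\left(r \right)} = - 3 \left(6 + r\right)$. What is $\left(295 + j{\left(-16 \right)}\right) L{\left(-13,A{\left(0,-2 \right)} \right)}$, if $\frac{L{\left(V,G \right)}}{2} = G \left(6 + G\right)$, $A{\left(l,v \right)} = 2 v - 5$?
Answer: $17550$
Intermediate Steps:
$A{\left(l,v \right)} = -5 + 2 v$
$L{\left(V,G \right)} = 2 G \left(6 + G\right)$
$j{\left(r \right)} = -18 - 3 r$
$\left(295 + j{\left(-16 \right)}\right) L{\left(-13,A{\left(0,-2 \right)} \right)} = \left(295 - -30\right) 2 \left(-5 + 2 \left(-2\right)\right) \left(6 + \left(-5 + 2 \left(-2\right)\right)\right) = \left(295 + \left(-18 + 48\right)\right) 2 \left(-5 - 4\right) \left(6 - 9\right) = \left(295 + 30\right) 2 \left(-9\right) \left(6 - 9\right) = 325 \cdot 2 \left(-9\right) \left(-3\right) = 325 \cdot 54 = 17550$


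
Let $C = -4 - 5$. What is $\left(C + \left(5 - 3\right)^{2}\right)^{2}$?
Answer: $25$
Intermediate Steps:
$C = -9$ ($C = -4 - 5 = -9$)
$\left(C + \left(5 - 3\right)^{2}\right)^{2} = \left(-9 + \left(5 - 3\right)^{2}\right)^{2} = \left(-9 + 2^{2}\right)^{2} = \left(-9 + 4\right)^{2} = \left(-5\right)^{2} = 25$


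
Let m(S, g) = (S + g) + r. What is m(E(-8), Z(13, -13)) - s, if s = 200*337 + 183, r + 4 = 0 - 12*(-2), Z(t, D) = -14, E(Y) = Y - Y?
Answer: -67577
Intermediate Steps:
E(Y) = 0
r = 20 (r = -4 + (0 - 12*(-2)) = -4 + (0 + 24) = -4 + 24 = 20)
m(S, g) = 20 + S + g (m(S, g) = (S + g) + 20 = 20 + S + g)
s = 67583 (s = 67400 + 183 = 67583)
m(E(-8), Z(13, -13)) - s = (20 + 0 - 14) - 1*67583 = 6 - 67583 = -67577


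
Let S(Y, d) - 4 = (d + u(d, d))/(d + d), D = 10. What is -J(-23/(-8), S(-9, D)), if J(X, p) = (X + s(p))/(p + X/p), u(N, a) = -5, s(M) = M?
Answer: -969/670 ≈ -1.4463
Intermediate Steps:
S(Y, d) = 4 + (-5 + d)/(2*d) (S(Y, d) = 4 + (d - 5)/(d + d) = 4 + (-5 + d)/((2*d)) = 4 + (-5 + d)*(1/(2*d)) = 4 + (-5 + d)/(2*d))
J(X, p) = (X + p)/(p + X/p)
-J(-23/(-8), S(-9, D)) = -(½)*(-5 + 9*10)/10*(-23/(-8) + (½)*(-5 + 9*10)/10)/(-23/(-8) + ((½)*(-5 + 9*10)/10)²) = -(½)*(⅒)*(-5 + 90)*(-23*(-⅛) + (½)*(⅒)*(-5 + 90))/(-23*(-⅛) + ((½)*(⅒)*(-5 + 90))²) = -(½)*(⅒)*85*(23/8 + (½)*(⅒)*85)/(23/8 + ((½)*(⅒)*85)²) = -17*(23/8 + 17/4)/(4*(23/8 + (17/4)²)) = -17*57/(4*(23/8 + 289/16)*8) = -17*57/(4*335/16*8) = -17*16*57/(4*335*8) = -1*969/670 = -969/670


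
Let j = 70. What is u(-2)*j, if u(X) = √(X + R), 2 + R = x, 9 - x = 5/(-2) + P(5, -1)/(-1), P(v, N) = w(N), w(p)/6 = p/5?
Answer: 21*√70 ≈ 175.70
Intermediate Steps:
w(p) = 6*p/5 (w(p) = 6*(p/5) = 6*p/5)
P(v, N) = 6*N/5
x = 103/10 (x = 9 - (5/(-2) + ((6/5)*(-1))/(-1)) = 9 - (5*(-½) - 6/5*(-1)) = 9 - (-5/2 + 6/5) = 9 - 1*(-13/10) = 9 + 13/10 = 103/10 ≈ 10.300)
R = 83/10 (R = -2 + 103/10 = 83/10 ≈ 8.3000)
u(X) = √(83/10 + X) (u(X) = √(X + 83/10) = √(83/10 + X))
u(-2)*j = (√(830 + 100*(-2))/10)*70 = (√(830 - 200)/10)*70 = (√630/10)*70 = ((3*√70)/10)*70 = (3*√70/10)*70 = 21*√70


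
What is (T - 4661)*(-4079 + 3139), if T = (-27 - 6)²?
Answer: 3357680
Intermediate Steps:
T = 1089 (T = (-33)² = 1089)
(T - 4661)*(-4079 + 3139) = (1089 - 4661)*(-4079 + 3139) = -3572*(-940) = 3357680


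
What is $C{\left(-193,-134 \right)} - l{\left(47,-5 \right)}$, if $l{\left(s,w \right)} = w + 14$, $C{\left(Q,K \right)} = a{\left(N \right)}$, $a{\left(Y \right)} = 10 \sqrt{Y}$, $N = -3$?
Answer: $-9 + 10 i \sqrt{3} \approx -9.0 + 17.32 i$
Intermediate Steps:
$C{\left(Q,K \right)} = 10 i \sqrt{3}$ ($C{\left(Q,K \right)} = 10 \sqrt{-3} = 10 i \sqrt{3}$)
$l{\left(s,w \right)} = 14 + w$
$C{\left(-193,-134 \right)} - l{\left(47,-5 \right)} = 10 i \sqrt{3} - \left(14 - 5\right) = 10 i \sqrt{3} - 9 = -9 + 10 i \sqrt{3}$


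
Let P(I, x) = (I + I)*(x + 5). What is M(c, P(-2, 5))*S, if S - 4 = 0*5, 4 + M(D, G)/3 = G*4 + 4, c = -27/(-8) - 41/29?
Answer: -1920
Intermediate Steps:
c = 455/232 (c = -27*(-1/8) - 41*1/29 = 27/8 - 41/29 = 455/232 ≈ 1.9612)
P(I, x) = 2*I*(5 + x) (P(I, x) = (2*I)*(5 + x) = 2*I*(5 + x))
M(D, G) = 12*G (M(D, G) = -12 + 3*(G*4 + 4) = -12 + 3*(4*G + 4) = -12 + 3*(4 + 4*G) = -12 + (12 + 12*G) = 12*G)
S = 4 (S = 4 + 0*5 = 4 + 0 = 4)
M(c, P(-2, 5))*S = (12*(2*(-2)*(5 + 5)))*4 = (12*(2*(-2)*10))*4 = (12*(-40))*4 = -480*4 = -1920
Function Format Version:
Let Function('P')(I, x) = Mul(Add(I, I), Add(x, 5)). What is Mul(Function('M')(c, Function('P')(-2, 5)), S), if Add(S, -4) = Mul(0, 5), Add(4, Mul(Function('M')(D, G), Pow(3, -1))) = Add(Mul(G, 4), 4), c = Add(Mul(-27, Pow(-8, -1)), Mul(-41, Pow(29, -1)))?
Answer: -1920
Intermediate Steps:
c = Rational(455, 232) (c = Add(Mul(-27, Rational(-1, 8)), Mul(-41, Rational(1, 29))) = Add(Rational(27, 8), Rational(-41, 29)) = Rational(455, 232) ≈ 1.9612)
Function('P')(I, x) = Mul(2, I, Add(5, x)) (Function('P')(I, x) = Mul(Mul(2, I), Add(5, x)) = Mul(2, I, Add(5, x)))
Function('M')(D, G) = Mul(12, G) (Function('M')(D, G) = Add(-12, Mul(3, Add(Mul(G, 4), 4))) = Add(-12, Mul(3, Add(Mul(4, G), 4))) = Add(-12, Mul(3, Add(4, Mul(4, G)))) = Add(-12, Add(12, Mul(12, G))) = Mul(12, G))
S = 4 (S = Add(4, Mul(0, 5)) = Add(4, 0) = 4)
Mul(Function('M')(c, Function('P')(-2, 5)), S) = Mul(Mul(12, Mul(2, -2, Add(5, 5))), 4) = Mul(Mul(12, Mul(2, -2, 10)), 4) = Mul(Mul(12, -40), 4) = Mul(-480, 4) = -1920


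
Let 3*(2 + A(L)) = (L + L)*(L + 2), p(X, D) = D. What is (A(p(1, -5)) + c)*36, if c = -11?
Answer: -108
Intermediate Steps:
A(L) = -2 + 2*L*(2 + L)/3 (A(L) = -2 + ((L + L)*(L + 2))/3 = -2 + ((2*L)*(2 + L))/3 = -2 + (2*L*(2 + L))/3 = -2 + 2*L*(2 + L)/3)
(A(p(1, -5)) + c)*36 = ((-2 + (⅔)*(-5)² + (4/3)*(-5)) - 11)*36 = ((-2 + (⅔)*25 - 20/3) - 11)*36 = ((-2 + 50/3 - 20/3) - 11)*36 = (8 - 11)*36 = -3*36 = -108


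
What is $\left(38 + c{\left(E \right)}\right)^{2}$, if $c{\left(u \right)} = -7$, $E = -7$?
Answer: $961$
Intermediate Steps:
$\left(38 + c{\left(E \right)}\right)^{2} = \left(38 - 7\right)^{2} = 31^{2} = 961$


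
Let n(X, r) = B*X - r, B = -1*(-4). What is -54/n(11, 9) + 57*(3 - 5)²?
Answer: 7926/35 ≈ 226.46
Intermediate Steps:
B = 4
n(X, r) = -r + 4*X (n(X, r) = 4*X - r = -r + 4*X)
-54/n(11, 9) + 57*(3 - 5)² = -54/(-1*9 + 4*11) + 57*(3 - 5)² = -54/(-9 + 44) + 57*(-2)² = -54/35 + 57*4 = -54*1/35 + 228 = -54/35 + 228 = 7926/35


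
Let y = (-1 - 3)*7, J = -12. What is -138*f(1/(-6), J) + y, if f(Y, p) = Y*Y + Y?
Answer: -53/6 ≈ -8.8333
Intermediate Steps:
f(Y, p) = Y + Y² (f(Y, p) = Y² + Y = Y + Y²)
y = -28 (y = -4*7 = -28)
-138*f(1/(-6), J) + y = -138*(1 + 1/(-6))/(-6) - 28 = -(-23)*(1 - ⅙) - 28 = -(-23)*5/6 - 28 = -138*(-5/36) - 28 = 115/6 - 28 = -53/6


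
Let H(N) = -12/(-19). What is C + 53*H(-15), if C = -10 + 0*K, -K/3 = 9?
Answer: 446/19 ≈ 23.474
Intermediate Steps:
H(N) = 12/19 (H(N) = -12*(-1/19) = 12/19)
K = -27 (K = -3*9 = -27)
C = -10 (C = -10 + 0*(-27) = -10 + 0 = -10)
C + 53*H(-15) = -10 + 53*(12/19) = -10 + 636/19 = 446/19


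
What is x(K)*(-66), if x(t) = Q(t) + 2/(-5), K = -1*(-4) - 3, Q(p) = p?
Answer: -198/5 ≈ -39.600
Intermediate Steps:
K = 1 (K = 4 - 3 = 1)
x(t) = -⅖ + t (x(t) = t + 2/(-5) = t + 2*(-⅕) = t - ⅖ = -⅖ + t)
x(K)*(-66) = (-⅖ + 1)*(-66) = (⅗)*(-66) = -198/5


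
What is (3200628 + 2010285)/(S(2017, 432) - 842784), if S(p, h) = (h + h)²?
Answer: -1736971/32096 ≈ -54.118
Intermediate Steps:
S(p, h) = 4*h² (S(p, h) = (2*h)² = 4*h²)
(3200628 + 2010285)/(S(2017, 432) - 842784) = (3200628 + 2010285)/(4*432² - 842784) = 5210913/(4*186624 - 842784) = 5210913/(746496 - 842784) = 5210913/(-96288) = 5210913*(-1/96288) = -1736971/32096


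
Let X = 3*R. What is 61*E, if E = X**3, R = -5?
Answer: -205875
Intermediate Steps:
X = -15 (X = 3*(-5) = -15)
E = -3375 (E = (-15)**3 = -3375)
61*E = 61*(-3375) = -205875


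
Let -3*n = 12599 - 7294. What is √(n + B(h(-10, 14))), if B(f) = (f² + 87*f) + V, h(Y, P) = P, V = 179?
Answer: I*√1578/3 ≈ 13.241*I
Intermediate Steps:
n = -5305/3 (n = -(12599 - 7294)/3 = -⅓*5305 = -5305/3 ≈ -1768.3)
B(f) = 179 + f² + 87*f (B(f) = (f² + 87*f) + 179 = 179 + f² + 87*f)
√(n + B(h(-10, 14))) = √(-5305/3 + (179 + 14² + 87*14)) = √(-5305/3 + (179 + 196 + 1218)) = √(-5305/3 + 1593) = √(-526/3) = I*√1578/3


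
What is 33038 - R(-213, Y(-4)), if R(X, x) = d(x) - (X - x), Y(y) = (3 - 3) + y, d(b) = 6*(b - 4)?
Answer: 32877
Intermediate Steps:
d(b) = -24 + 6*b (d(b) = 6*(-4 + b) = -24 + 6*b)
Y(y) = y (Y(y) = 0 + y = y)
R(X, x) = -24 - X + 7*x (R(X, x) = (-24 + 6*x) - (X - x) = (-24 + 6*x) + (x - X) = -24 - X + 7*x)
33038 - R(-213, Y(-4)) = 33038 - (-24 - 1*(-213) + 7*(-4)) = 33038 - (-24 + 213 - 28) = 33038 - 1*161 = 33038 - 161 = 32877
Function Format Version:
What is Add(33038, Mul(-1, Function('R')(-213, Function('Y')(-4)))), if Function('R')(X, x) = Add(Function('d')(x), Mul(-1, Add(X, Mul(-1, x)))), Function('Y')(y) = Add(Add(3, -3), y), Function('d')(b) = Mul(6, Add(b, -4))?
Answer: 32877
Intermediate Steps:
Function('d')(b) = Add(-24, Mul(6, b)) (Function('d')(b) = Mul(6, Add(-4, b)) = Add(-24, Mul(6, b)))
Function('Y')(y) = y (Function('Y')(y) = Add(0, y) = y)
Function('R')(X, x) = Add(-24, Mul(-1, X), Mul(7, x)) (Function('R')(X, x) = Add(Add(-24, Mul(6, x)), Mul(-1, Add(X, Mul(-1, x)))) = Add(Add(-24, Mul(6, x)), Add(x, Mul(-1, X))) = Add(-24, Mul(-1, X), Mul(7, x)))
Add(33038, Mul(-1, Function('R')(-213, Function('Y')(-4)))) = Add(33038, Mul(-1, Add(-24, Mul(-1, -213), Mul(7, -4)))) = Add(33038, Mul(-1, Add(-24, 213, -28))) = Add(33038, Mul(-1, 161)) = Add(33038, -161) = 32877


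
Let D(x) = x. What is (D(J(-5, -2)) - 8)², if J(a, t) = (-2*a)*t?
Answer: 784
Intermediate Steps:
J(a, t) = -2*a*t
(D(J(-5, -2)) - 8)² = (-2*(-5)*(-2) - 8)² = (-20 - 8)² = (-28)² = 784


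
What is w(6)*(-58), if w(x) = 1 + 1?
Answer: -116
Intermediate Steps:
w(x) = 2
w(6)*(-58) = 2*(-58) = -116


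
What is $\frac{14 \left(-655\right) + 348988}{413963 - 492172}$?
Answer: $- \frac{339818}{78209} \approx -4.345$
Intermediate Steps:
$\frac{14 \left(-655\right) + 348988}{413963 - 492172} = \frac{-9170 + 348988}{-78209} = 339818 \left(- \frac{1}{78209}\right) = - \frac{339818}{78209}$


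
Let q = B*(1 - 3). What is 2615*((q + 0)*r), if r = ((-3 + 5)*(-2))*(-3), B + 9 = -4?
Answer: 815880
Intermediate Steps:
B = -13 (B = -9 - 4 = -13)
r = 12 (r = (2*(-2))*(-3) = -4*(-3) = 12)
q = 26 (q = -13*(1 - 3) = -13*(-2) = 26)
2615*((q + 0)*r) = 2615*((26 + 0)*12) = 2615*(26*12) = 2615*312 = 815880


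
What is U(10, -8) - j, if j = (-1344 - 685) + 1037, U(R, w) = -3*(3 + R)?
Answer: 953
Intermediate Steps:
U(R, w) = -9 - 3*R
j = -992 (j = -2029 + 1037 = -992)
U(10, -8) - j = (-9 - 3*10) - 1*(-992) = (-9 - 30) + 992 = -39 + 992 = 953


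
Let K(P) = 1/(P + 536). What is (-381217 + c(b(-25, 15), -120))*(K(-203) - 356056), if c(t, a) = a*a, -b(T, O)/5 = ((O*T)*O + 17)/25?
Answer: 43492261752599/333 ≈ 1.3061e+11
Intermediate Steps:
b(T, O) = -17/5 - T*O²/5 (b(T, O) = -5*((O*T)*O + 17)/25 = -5*(T*O² + 17)/25 = -5*(17 + T*O²)/25 = -5*(17/25 + T*O²/25) = -17/5 - T*O²/5)
K(P) = 1/(536 + P)
c(t, a) = a²
(-381217 + c(b(-25, 15), -120))*(K(-203) - 356056) = (-381217 + (-120)²)*(1/(536 - 203) - 356056) = (-381217 + 14400)*(1/333 - 356056) = -366817*(1/333 - 356056) = -366817*(-118566647/333) = 43492261752599/333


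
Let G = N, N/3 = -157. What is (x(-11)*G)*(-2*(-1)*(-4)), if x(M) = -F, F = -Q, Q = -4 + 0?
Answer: -15072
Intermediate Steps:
N = -471 (N = 3*(-157) = -471)
Q = -4
F = 4 (F = -1*(-4) = 4)
G = -471
x(M) = -4 (x(M) = -1*4 = -4)
(x(-11)*G)*(-2*(-1)*(-4)) = (-4*(-471))*(-2*(-1)*(-4)) = 1884*(2*(-4)) = 1884*(-8) = -15072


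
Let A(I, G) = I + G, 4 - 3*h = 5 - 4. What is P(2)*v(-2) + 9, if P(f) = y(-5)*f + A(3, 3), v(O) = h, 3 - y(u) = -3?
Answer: 27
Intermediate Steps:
h = 1 (h = 4/3 - (5 - 4)/3 = 4/3 - ⅓*1 = 4/3 - ⅓ = 1)
A(I, G) = G + I
y(u) = 6 (y(u) = 3 - 1*(-3) = 3 + 3 = 6)
v(O) = 1
P(f) = 6 + 6*f (P(f) = 6*f + (3 + 3) = 6*f + 6 = 6 + 6*f)
P(2)*v(-2) + 9 = (6 + 6*2)*1 + 9 = (6 + 12)*1 + 9 = 18*1 + 9 = 18 + 9 = 27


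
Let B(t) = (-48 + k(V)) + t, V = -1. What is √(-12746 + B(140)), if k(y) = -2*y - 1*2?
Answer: 3*I*√1406 ≈ 112.49*I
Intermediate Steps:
k(y) = -2 - 2*y (k(y) = -2*y - 2 = -2 - 2*y)
B(t) = -48 + t (B(t) = (-48 + (-2 - 2*(-1))) + t = (-48 + (-2 + 2)) + t = (-48 + 0) + t = -48 + t)
√(-12746 + B(140)) = √(-12746 + (-48 + 140)) = √(-12746 + 92) = √(-12654) = 3*I*√1406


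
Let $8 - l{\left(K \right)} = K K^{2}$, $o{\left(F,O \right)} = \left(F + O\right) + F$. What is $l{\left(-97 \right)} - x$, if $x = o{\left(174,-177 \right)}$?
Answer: $912510$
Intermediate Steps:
$o{\left(F,O \right)} = O + 2 F$
$l{\left(K \right)} = 8 - K^{3}$ ($l{\left(K \right)} = 8 - K K^{2} = 8 - K^{3}$)
$x = 171$ ($x = -177 + 2 \cdot 174 = -177 + 348 = 171$)
$l{\left(-97 \right)} - x = \left(8 - \left(-97\right)^{3}\right) - 171 = \left(8 - -912673\right) - 171 = \left(8 + 912673\right) - 171 = 912681 - 171 = 912510$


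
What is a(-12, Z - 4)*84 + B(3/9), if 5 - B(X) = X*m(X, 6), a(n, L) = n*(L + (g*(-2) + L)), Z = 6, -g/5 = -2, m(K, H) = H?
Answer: 16131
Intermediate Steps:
g = 10 (g = -5*(-2) = 10)
a(n, L) = n*(-20 + 2*L) (a(n, L) = n*(L + (10*(-2) + L)) = n*(L + (-20 + L)) = n*(-20 + 2*L))
B(X) = 5 - 6*X (B(X) = 5 - X*6 = 5 - 6*X)
a(-12, Z - 4)*84 + B(3/9) = (2*(-12)*(-10 + (6 - 4)))*84 + (5 - 18/9) = (2*(-12)*(-10 + 2))*84 + (5 - 18/9) = (2*(-12)*(-8))*84 + (5 - 6*⅓) = 192*84 + (5 - 2) = 16128 + 3 = 16131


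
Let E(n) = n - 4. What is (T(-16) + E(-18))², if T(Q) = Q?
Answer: 1444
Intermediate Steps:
E(n) = -4 + n
(T(-16) + E(-18))² = (-16 + (-4 - 18))² = (-16 - 22)² = (-38)² = 1444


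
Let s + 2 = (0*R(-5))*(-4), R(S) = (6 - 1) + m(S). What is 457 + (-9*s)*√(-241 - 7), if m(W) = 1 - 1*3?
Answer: 457 + 36*I*√62 ≈ 457.0 + 283.46*I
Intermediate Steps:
m(W) = -2 (m(W) = 1 - 3 = -2)
R(S) = 3 (R(S) = (6 - 1) - 2 = 5 - 2 = 3)
s = -2 (s = -2 + (0*3)*(-4) = -2 + 0*(-4) = -2 + 0 = -2)
457 + (-9*s)*√(-241 - 7) = 457 + (-9*(-2))*√(-241 - 7) = 457 + 18*√(-248) = 457 + 18*(2*I*√62) = 457 + 36*I*√62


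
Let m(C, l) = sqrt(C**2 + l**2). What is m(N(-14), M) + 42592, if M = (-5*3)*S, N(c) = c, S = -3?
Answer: 42592 + sqrt(2221) ≈ 42639.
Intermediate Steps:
M = 45 (M = -5*3*(-3) = -15*(-3) = 45)
m(N(-14), M) + 42592 = sqrt((-14)**2 + 45**2) + 42592 = sqrt(196 + 2025) + 42592 = sqrt(2221) + 42592 = 42592 + sqrt(2221)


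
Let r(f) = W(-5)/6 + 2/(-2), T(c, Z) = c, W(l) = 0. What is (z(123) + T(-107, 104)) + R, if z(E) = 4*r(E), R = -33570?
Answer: -33681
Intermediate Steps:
r(f) = -1 (r(f) = 0/6 + 2/(-2) = 0*(⅙) + 2*(-½) = 0 - 1 = -1)
z(E) = -4 (z(E) = 4*(-1) = -4)
(z(123) + T(-107, 104)) + R = (-4 - 107) - 33570 = -111 - 33570 = -33681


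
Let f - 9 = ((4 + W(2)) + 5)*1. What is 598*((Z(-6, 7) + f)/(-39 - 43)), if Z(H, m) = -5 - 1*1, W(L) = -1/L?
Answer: -6877/82 ≈ -83.866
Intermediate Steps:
Z(H, m) = -6 (Z(H, m) = -5 - 1 = -6)
f = 35/2 (f = 9 + ((4 - 1/2) + 5)*1 = 9 + ((4 - 1*½) + 5)*1 = 9 + ((4 - ½) + 5)*1 = 9 + (7/2 + 5)*1 = 9 + (17/2)*1 = 9 + 17/2 = 35/2 ≈ 17.500)
598*((Z(-6, 7) + f)/(-39 - 43)) = 598*((-6 + 35/2)/(-39 - 43)) = 598*((23/2)/(-82)) = 598*((23/2)*(-1/82)) = 598*(-23/164) = -6877/82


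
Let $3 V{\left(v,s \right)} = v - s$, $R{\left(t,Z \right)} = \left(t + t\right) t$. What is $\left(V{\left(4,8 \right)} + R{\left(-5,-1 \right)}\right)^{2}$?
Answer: $\frac{21316}{9} \approx 2368.4$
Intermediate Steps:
$R{\left(t,Z \right)} = 2 t^{2}$ ($R{\left(t,Z \right)} = 2 t t = 2 t^{2}$)
$V{\left(v,s \right)} = - \frac{s}{3} + \frac{v}{3}$ ($V{\left(v,s \right)} = \frac{v - s}{3} = - \frac{s}{3} + \frac{v}{3}$)
$\left(V{\left(4,8 \right)} + R{\left(-5,-1 \right)}\right)^{2} = \left(\left(\left(- \frac{1}{3}\right) 8 + \frac{1}{3} \cdot 4\right) + 2 \left(-5\right)^{2}\right)^{2} = \left(\left(- \frac{8}{3} + \frac{4}{3}\right) + 2 \cdot 25\right)^{2} = \left(- \frac{4}{3} + 50\right)^{2} = \left(\frac{146}{3}\right)^{2} = \frac{21316}{9}$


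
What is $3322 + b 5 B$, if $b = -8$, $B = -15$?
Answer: $3922$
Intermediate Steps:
$3322 + b 5 B = 3322 + \left(-8\right) 5 \left(-15\right) = 3322 - -600 = 3322 + 600 = 3922$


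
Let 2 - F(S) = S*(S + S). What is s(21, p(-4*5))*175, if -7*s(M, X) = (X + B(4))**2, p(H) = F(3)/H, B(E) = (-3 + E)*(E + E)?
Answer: -1936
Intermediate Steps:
F(S) = 2 - 2*S**2 (F(S) = 2 - S*(S + S) = 2 - S*2*S = 2 - 2*S**2)
B(E) = 2*E*(-3 + E) (B(E) = (-3 + E)*(2*E) = 2*E*(-3 + E))
p(H) = -16/H (p(H) = (2 - 2*3**2)/H = (2 - 2*9)/H = (2 - 18)/H = -16/H)
s(M, X) = -(8 + X)**2/7 (s(M, X) = -(X + 2*4*(-3 + 4))**2/7 = -(X + 2*4*1)**2/7 = -(X + 8)**2/7 = -(8 + X)**2/7)
s(21, p(-4*5))*175 = -(8 - 16/((-4*5)))**2/7*175 = -(8 - 16/(-20))**2/7*175 = -(8 - 16*(-1/20))**2/7*175 = -(8 + 4/5)**2/7*175 = -(44/5)**2/7*175 = -1/7*1936/25*175 = -1936/175*175 = -1936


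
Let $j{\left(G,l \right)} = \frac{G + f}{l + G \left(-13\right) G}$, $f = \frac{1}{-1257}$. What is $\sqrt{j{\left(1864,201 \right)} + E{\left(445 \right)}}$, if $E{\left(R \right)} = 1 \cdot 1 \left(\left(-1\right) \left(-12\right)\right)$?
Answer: $\frac{\sqrt{38682699972824522647779}}{56776486479} \approx 3.4641$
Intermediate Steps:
$f = - \frac{1}{1257} \approx -0.00079555$
$j{\left(G,l \right)} = \frac{- \frac{1}{1257} + G}{l - 13 G^{2}}$ ($j{\left(G,l \right)} = \frac{G - \frac{1}{1257}}{l + G \left(-13\right) G} = \frac{- \frac{1}{1257} + G}{l + - 13 G G} = \frac{- \frac{1}{1257} + G}{l - 13 G^{2}}$)
$E{\left(R \right)} = 12$ ($E{\left(R \right)} = 1 \cdot 12 = 12$)
$\sqrt{j{\left(1864,201 \right)} + E{\left(445 \right)}} = \sqrt{\frac{\frac{1}{1257} - 1864}{\left(-1\right) 201 + 13 \cdot 1864^{2}} + 12} = \sqrt{\frac{\frac{1}{1257} - 1864}{-201 + 13 \cdot 3474496} + 12} = \sqrt{\frac{1}{-201 + 45168448} \left(- \frac{2343047}{1257}\right) + 12} = \sqrt{\frac{1}{45168247} \left(- \frac{2343047}{1257}\right) + 12} = \sqrt{- \frac{2343047}{56776486479} + 12} = \sqrt{\frac{681315494701}{56776486479}} = \frac{\sqrt{38682699972824522647779}}{56776486479}$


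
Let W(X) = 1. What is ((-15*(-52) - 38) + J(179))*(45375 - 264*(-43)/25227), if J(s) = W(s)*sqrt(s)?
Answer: 283119121978/8409 + 381562159*sqrt(179)/8409 ≈ 3.4276e+7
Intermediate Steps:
J(s) = sqrt(s) (J(s) = 1*sqrt(s) = sqrt(s))
((-15*(-52) - 38) + J(179))*(45375 - 264*(-43)/25227) = ((-15*(-52) - 38) + sqrt(179))*(45375 - 264*(-43)/25227) = ((780 - 38) + sqrt(179))*(45375 + 11352*(1/25227)) = (742 + sqrt(179))*(45375 + 3784/8409) = (742 + sqrt(179))*(381562159/8409) = 283119121978/8409 + 381562159*sqrt(179)/8409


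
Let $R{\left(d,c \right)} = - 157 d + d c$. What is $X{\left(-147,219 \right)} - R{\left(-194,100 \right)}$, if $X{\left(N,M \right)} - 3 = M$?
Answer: $-10836$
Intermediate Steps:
$R{\left(d,c \right)} = - 157 d + c d$
$X{\left(N,M \right)} = 3 + M$
$X{\left(-147,219 \right)} - R{\left(-194,100 \right)} = \left(3 + 219\right) - - 194 \left(-157 + 100\right) = 222 - \left(-194\right) \left(-57\right) = 222 - 11058 = -10836$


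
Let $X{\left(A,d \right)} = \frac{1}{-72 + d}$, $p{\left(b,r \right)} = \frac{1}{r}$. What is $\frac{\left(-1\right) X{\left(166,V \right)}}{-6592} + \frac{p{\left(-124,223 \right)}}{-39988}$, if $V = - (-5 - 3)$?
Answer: $- \frac{2334803}{940527996928} \approx -2.4824 \cdot 10^{-6}$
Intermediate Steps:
$V = 8$ ($V = \left(-1\right) \left(-8\right) = 8$)
$\frac{\left(-1\right) X{\left(166,V \right)}}{-6592} + \frac{p{\left(-124,223 \right)}}{-39988} = \frac{\left(-1\right) \frac{1}{-72 + 8}}{-6592} + \frac{1}{223 \left(-39988\right)} = - \frac{1}{-64} \left(- \frac{1}{6592}\right) + \frac{1}{223} \left(- \frac{1}{39988}\right) = \left(-1\right) \left(- \frac{1}{64}\right) \left(- \frac{1}{6592}\right) - \frac{1}{8917324} = \frac{1}{64} \left(- \frac{1}{6592}\right) - \frac{1}{8917324} = - \frac{1}{421888} - \frac{1}{8917324} = - \frac{2334803}{940527996928}$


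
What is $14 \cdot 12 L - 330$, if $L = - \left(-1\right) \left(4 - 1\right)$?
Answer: $174$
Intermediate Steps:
$L = 3$ ($L = - \left(-1\right) 3 = \left(-1\right) \left(-3\right) = 3$)
$14 \cdot 12 L - 330 = 14 \cdot 12 \cdot 3 - 330 = 168 \cdot 3 - 330 = 504 - 330 = 174$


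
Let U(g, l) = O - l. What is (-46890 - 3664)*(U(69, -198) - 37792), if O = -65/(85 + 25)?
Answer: 20906126437/11 ≈ 1.9006e+9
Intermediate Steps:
O = -13/22 (O = -65/110 = -65*1/110 = -13/22 ≈ -0.59091)
U(g, l) = -13/22 - l
(-46890 - 3664)*(U(69, -198) - 37792) = (-46890 - 3664)*((-13/22 - 1*(-198)) - 37792) = -50554*((-13/22 + 198) - 37792) = -50554*(4343/22 - 37792) = -50554*(-827081/22) = 20906126437/11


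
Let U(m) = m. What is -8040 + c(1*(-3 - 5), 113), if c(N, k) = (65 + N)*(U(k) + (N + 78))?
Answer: 2391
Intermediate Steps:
c(N, k) = (65 + N)*(78 + N + k) (c(N, k) = (65 + N)*(k + (N + 78)) = (65 + N)*(k + (78 + N)) = (65 + N)*(78 + N + k))
-8040 + c(1*(-3 - 5), 113) = -8040 + (5070 + (1*(-3 - 5))² + 65*113 + 143*(1*(-3 - 5)) + (1*(-3 - 5))*113) = -8040 + (5070 + (1*(-8))² + 7345 + 143*(1*(-8)) + (1*(-8))*113) = -8040 + (5070 + (-8)² + 7345 + 143*(-8) - 8*113) = -8040 + (5070 + 64 + 7345 - 1144 - 904) = -8040 + 10431 = 2391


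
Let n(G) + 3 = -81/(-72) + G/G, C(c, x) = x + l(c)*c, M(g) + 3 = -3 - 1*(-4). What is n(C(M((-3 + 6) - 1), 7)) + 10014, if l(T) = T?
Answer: 80105/8 ≈ 10013.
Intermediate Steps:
M(g) = -2 (M(g) = -3 + (-3 - 1*(-4)) = -3 + (-3 + 4) = -3 + 1 = -2)
C(c, x) = x + c² (C(c, x) = x + c*c = x + c²)
n(G) = -7/8 (n(G) = -3 + (-81/(-72) + G/G) = -3 + (-81*(-1/72) + 1) = -3 + (9/8 + 1) = -3 + 17/8 = -7/8)
n(C(M((-3 + 6) - 1), 7)) + 10014 = -7/8 + 10014 = 80105/8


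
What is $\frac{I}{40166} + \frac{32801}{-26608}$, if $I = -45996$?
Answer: $- \frac{1270673267}{534368464} \approx -2.3779$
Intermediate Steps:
$\frac{I}{40166} + \frac{32801}{-26608} = - \frac{45996}{40166} + \frac{32801}{-26608} = \left(-45996\right) \frac{1}{40166} + 32801 \left(- \frac{1}{26608}\right) = - \frac{22998}{20083} - \frac{32801}{26608} = - \frac{1270673267}{534368464}$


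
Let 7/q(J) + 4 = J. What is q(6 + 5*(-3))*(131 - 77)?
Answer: -378/13 ≈ -29.077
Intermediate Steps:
q(J) = 7/(-4 + J)
q(6 + 5*(-3))*(131 - 77) = (7/(-4 + (6 + 5*(-3))))*(131 - 77) = (7/(-4 + (6 - 15)))*54 = (7/(-4 - 9))*54 = (7/(-13))*54 = (7*(-1/13))*54 = -7/13*54 = -378/13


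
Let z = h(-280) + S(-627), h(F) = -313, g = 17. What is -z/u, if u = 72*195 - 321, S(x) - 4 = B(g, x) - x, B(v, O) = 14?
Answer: -332/13719 ≈ -0.024200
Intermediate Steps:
S(x) = 18 - x (S(x) = 4 + (14 - x) = 18 - x)
u = 13719 (u = 14040 - 321 = 13719)
z = 332 (z = -313 + (18 - 1*(-627)) = -313 + (18 + 627) = -313 + 645 = 332)
-z/u = -332/13719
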